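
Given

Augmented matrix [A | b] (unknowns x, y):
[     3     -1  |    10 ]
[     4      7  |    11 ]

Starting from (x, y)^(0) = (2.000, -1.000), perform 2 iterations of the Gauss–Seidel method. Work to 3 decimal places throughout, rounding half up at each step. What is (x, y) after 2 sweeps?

Iteration 1:
  x = (10 - (-1)·-1.000) / (3) = 3.000
  y = (11 - (4)·3.000) / (7) = -0.143
Iteration 2:
  x = (10 - (-1)·-0.143) / (3) = 3.286
  y = (11 - (4)·3.286) / (7) = -0.306

(3.286, -0.306)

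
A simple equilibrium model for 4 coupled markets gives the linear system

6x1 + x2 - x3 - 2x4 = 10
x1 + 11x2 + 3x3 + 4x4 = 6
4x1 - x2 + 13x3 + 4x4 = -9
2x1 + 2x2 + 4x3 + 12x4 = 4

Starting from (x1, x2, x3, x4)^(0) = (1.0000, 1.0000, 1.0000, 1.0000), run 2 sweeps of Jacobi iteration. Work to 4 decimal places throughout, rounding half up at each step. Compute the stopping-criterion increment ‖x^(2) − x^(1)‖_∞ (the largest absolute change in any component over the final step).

Iteration 1:
  x1 = (10 - (1)·1.0000 - (-1)·1.0000 - (-2)·1.0000) / (6) = 2.0000
  x2 = (6 - (1)·1.0000 - (3)·1.0000 - (4)·1.0000) / (11) = -0.1818
  x3 = (-9 - (4)·1.0000 - (-1)·1.0000 - (4)·1.0000) / (13) = -1.2308
  x4 = (4 - (2)·1.0000 - (2)·1.0000 - (4)·1.0000) / (12) = -0.3333
Iteration 2:
  x1 = (10 - (1)·-0.1818 - (-1)·-1.2308 - (-2)·-0.3333) / (6) = 1.3807
  x2 = (6 - (1)·2.0000 - (3)·-1.2308 - (4)·-0.3333) / (11) = 0.8205
  x3 = (-9 - (4)·2.0000 - (-1)·-0.1818 - (4)·-0.3333) / (13) = -1.2191
  x4 = (4 - (2)·2.0000 - (2)·-0.1818 - (4)·-1.2308) / (12) = 0.4406
Change: (-0.6193, 1.0023, 0.0117, 0.7739) → max |·| = 1.0023

1.0023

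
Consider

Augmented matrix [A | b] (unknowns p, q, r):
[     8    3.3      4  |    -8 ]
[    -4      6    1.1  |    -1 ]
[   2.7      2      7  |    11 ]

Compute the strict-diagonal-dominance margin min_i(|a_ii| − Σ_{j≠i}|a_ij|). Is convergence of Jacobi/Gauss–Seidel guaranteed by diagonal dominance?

0.7

row 1: |8| − (3.3+4) = 0.7
row 2: |6| − (4+1.1) = 0.9
row 3: |7| − (2.7+2) = 2.3
minimum over rows = 0.7 → strictly diagonally dominant (convergence guaranteed)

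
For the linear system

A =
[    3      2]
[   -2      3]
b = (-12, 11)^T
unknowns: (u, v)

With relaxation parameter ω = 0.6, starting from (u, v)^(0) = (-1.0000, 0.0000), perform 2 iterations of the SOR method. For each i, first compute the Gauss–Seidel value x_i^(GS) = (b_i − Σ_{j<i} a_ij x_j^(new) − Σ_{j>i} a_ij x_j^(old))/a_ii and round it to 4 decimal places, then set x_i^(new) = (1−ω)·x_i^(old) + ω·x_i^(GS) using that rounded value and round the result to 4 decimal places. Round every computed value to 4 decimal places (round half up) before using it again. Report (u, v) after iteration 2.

Iteration 1:
  u: GS value = (-12 - (2)·0.0000) / (3) = -4.0000;  u ← (1−ω)·-1.0000 + ω·-4.0000 = -2.8000
  v: GS value = (11 - (-2)·-2.8000) / (3) = 1.8000;  v ← (1−ω)·0.0000 + ω·1.8000 = 1.0800
Iteration 2:
  u: GS value = (-12 - (2)·1.0800) / (3) = -4.7200;  u ← (1−ω)·-2.8000 + ω·-4.7200 = -3.9520
  v: GS value = (11 - (-2)·-3.9520) / (3) = 1.0320;  v ← (1−ω)·1.0800 + ω·1.0320 = 1.0512

(-3.9520, 1.0512)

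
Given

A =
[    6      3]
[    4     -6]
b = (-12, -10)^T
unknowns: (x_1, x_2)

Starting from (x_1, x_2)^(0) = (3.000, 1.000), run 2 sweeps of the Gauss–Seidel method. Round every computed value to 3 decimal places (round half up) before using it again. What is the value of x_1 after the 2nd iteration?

Iteration 1:
  x_1 = (-12 - (3)·1.000) / (6) = -2.500
  x_2 = (-10 - (4)·-2.500) / (-6) = 0.000
Iteration 2:
  x_1 = (-12 - (3)·0.000) / (6) = -2.000
  x_2 = (-10 - (4)·-2.000) / (-6) = 0.333

-2.000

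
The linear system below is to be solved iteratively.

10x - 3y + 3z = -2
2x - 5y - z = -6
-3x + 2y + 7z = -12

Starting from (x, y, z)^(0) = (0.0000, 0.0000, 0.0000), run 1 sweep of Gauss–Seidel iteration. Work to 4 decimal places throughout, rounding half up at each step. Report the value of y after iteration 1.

Iteration 1:
  x = (-2 - (-3)·0.0000 - (3)·0.0000) / (10) = -0.2000
  y = (-6 - (2)·-0.2000 - (-1)·0.0000) / (-5) = 1.1200
  z = (-12 - (-3)·-0.2000 - (2)·1.1200) / (7) = -2.1200

1.1200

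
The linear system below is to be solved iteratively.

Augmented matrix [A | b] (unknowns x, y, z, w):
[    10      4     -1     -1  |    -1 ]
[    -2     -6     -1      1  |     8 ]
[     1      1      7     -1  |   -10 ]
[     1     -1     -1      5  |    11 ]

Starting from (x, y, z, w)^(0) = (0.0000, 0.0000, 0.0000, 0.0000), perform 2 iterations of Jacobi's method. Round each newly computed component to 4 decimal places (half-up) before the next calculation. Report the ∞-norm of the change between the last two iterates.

0.6381

Iteration 1:
  x = (-1 - (4)·0.0000 - (-1)·0.0000 - (-1)·0.0000) / (10) = -0.1000
  y = (8 - (-2)·0.0000 - (-1)·0.0000 - (1)·0.0000) / (-6) = -1.3333
  z = (-10 - (1)·0.0000 - (1)·0.0000 - (-1)·0.0000) / (7) = -1.4286
  w = (11 - (1)·0.0000 - (-1)·0.0000 - (-1)·0.0000) / (5) = 2.2000
Iteration 2:
  x = (-1 - (4)·-1.3333 - (-1)·-1.4286 - (-1)·2.2000) / (10) = 0.5105
  y = (8 - (-2)·-0.1000 - (-1)·-1.4286 - (1)·2.2000) / (-6) = -0.6952
  z = (-10 - (1)·-0.1000 - (1)·-1.3333 - (-1)·2.2000) / (7) = -0.9095
  w = (11 - (1)·-0.1000 - (-1)·-1.3333 - (-1)·-1.4286) / (5) = 1.6676
Change: (0.6105, 0.6381, 0.5191, -0.5324) → max |·| = 0.6381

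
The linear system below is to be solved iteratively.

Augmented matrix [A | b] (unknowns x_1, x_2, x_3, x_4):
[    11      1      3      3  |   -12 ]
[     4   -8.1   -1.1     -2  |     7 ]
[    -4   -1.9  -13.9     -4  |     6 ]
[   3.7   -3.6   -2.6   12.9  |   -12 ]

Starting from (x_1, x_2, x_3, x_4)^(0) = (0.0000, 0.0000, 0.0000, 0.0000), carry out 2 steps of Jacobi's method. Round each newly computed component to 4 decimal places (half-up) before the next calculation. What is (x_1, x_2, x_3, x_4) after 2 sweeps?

(-0.6409, -1.1146, 0.2681, -0.9455)

Iteration 1:
  x_1 = (-12 - (1)·0.0000 - (3)·0.0000 - (3)·0.0000) / (11) = -1.0909
  x_2 = (7 - (4)·0.0000 - (-1.1)·0.0000 - (-2)·0.0000) / (-8.1) = -0.8642
  x_3 = (6 - (-4)·0.0000 - (-1.9)·0.0000 - (-4)·0.0000) / (-13.9) = -0.4317
  x_4 = (-12 - (3.7)·0.0000 - (-3.6)·0.0000 - (-2.6)·0.0000) / (12.9) = -0.9302
Iteration 2:
  x_1 = (-12 - (1)·-0.8642 - (3)·-0.4317 - (3)·-0.9302) / (11) = -0.6409
  x_2 = (7 - (4)·-1.0909 - (-1.1)·-0.4317 - (-2)·-0.9302) / (-8.1) = -1.1146
  x_3 = (6 - (-4)·-1.0909 - (-1.9)·-0.8642 - (-4)·-0.9302) / (-13.9) = 0.2681
  x_4 = (-12 - (3.7)·-1.0909 - (-3.6)·-0.8642 - (-2.6)·-0.4317) / (12.9) = -0.9455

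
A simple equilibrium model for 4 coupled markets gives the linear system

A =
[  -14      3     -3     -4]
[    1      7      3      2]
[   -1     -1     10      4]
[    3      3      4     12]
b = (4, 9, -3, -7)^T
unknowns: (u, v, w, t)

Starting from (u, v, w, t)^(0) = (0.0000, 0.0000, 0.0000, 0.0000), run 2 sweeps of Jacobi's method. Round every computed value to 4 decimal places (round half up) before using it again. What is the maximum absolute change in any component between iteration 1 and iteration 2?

0.5064

Iteration 1:
  u = (4 - (3)·0.0000 - (-3)·0.0000 - (-4)·0.0000) / (-14) = -0.2857
  v = (9 - (1)·0.0000 - (3)·0.0000 - (2)·0.0000) / (7) = 1.2857
  w = (-3 - (-1)·0.0000 - (-1)·0.0000 - (4)·0.0000) / (10) = -0.3000
  t = (-7 - (3)·0.0000 - (3)·0.0000 - (4)·0.0000) / (12) = -0.5833
Iteration 2:
  u = (4 - (3)·1.2857 - (-3)·-0.3000 - (-4)·-0.5833) / (-14) = 0.2207
  v = (9 - (1)·-0.2857 - (3)·-0.3000 - (2)·-0.5833) / (7) = 1.6218
  w = (-3 - (-1)·-0.2857 - (-1)·1.2857 - (4)·-0.5833) / (10) = 0.0333
  t = (-7 - (3)·-0.2857 - (3)·1.2857 - (4)·-0.3000) / (12) = -0.7333
Change: (0.5064, 0.3361, 0.3333, -0.1500) → max |·| = 0.5064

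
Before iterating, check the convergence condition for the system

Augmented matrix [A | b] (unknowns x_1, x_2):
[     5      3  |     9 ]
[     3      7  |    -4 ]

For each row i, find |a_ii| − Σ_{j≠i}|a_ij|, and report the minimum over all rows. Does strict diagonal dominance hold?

row 1: |5| − (3) = 2
row 2: |7| − (3) = 4
minimum over rows = 2 → strictly diagonally dominant (convergence guaranteed)

2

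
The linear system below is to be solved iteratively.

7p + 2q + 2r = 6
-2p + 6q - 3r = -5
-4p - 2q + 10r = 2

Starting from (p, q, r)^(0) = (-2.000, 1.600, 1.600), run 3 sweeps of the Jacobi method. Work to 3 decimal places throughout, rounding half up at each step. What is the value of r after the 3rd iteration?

Iteration 1:
  p = (6 - (2)·1.600 - (2)·1.600) / (7) = -0.057
  q = (-5 - (-2)·-2.000 - (-3)·1.600) / (6) = -0.700
  r = (2 - (-4)·-2.000 - (-2)·1.600) / (10) = -0.280
Iteration 2:
  p = (6 - (2)·-0.700 - (2)·-0.280) / (7) = 1.137
  q = (-5 - (-2)·-0.057 - (-3)·-0.280) / (6) = -0.992
  r = (2 - (-4)·-0.057 - (-2)·-0.700) / (10) = 0.037
Iteration 3:
  p = (6 - (2)·-0.992 - (2)·0.037) / (7) = 1.130
  q = (-5 - (-2)·1.137 - (-3)·0.037) / (6) = -0.436
  r = (2 - (-4)·1.137 - (-2)·-0.992) / (10) = 0.456

0.456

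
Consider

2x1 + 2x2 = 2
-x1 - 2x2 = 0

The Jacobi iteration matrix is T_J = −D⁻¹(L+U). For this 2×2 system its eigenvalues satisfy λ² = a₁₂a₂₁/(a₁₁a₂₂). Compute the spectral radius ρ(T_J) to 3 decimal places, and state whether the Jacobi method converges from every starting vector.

a₁₂a₂₁/(a₁₁a₂₂) = (2)·(-1) / ((2)·(-2)) = 0.500000
ρ = √|0.500000| = √0.500000 = 0.707
ρ < 1, so Jacobi converges

0.707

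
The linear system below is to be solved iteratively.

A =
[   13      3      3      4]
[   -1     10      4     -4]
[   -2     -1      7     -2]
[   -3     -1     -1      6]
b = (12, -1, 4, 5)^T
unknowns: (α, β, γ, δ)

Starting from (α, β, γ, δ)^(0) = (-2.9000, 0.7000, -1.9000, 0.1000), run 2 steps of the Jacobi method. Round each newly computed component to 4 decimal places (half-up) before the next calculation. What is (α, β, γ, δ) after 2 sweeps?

(1.1094, -0.2583, 0.7307, 1.4648)

Iteration 1:
  α = (12 - (3)·0.7000 - (3)·-1.9000 - (4)·0.1000) / (13) = 1.1692
  β = (-1 - (-1)·-2.9000 - (4)·-1.9000 - (-4)·0.1000) / (10) = 0.4100
  γ = (4 - (-2)·-2.9000 - (-1)·0.7000 - (-2)·0.1000) / (7) = -0.1286
  δ = (5 - (-3)·-2.9000 - (-1)·0.7000 - (-1)·-1.9000) / (6) = -0.8167
Iteration 2:
  α = (12 - (3)·0.4100 - (3)·-0.1286 - (4)·-0.8167) / (13) = 1.1094
  β = (-1 - (-1)·1.1692 - (4)·-0.1286 - (-4)·-0.8167) / (10) = -0.2583
  γ = (4 - (-2)·1.1692 - (-1)·0.4100 - (-2)·-0.8167) / (7) = 0.7307
  δ = (5 - (-3)·1.1692 - (-1)·0.4100 - (-1)·-0.1286) / (6) = 1.4648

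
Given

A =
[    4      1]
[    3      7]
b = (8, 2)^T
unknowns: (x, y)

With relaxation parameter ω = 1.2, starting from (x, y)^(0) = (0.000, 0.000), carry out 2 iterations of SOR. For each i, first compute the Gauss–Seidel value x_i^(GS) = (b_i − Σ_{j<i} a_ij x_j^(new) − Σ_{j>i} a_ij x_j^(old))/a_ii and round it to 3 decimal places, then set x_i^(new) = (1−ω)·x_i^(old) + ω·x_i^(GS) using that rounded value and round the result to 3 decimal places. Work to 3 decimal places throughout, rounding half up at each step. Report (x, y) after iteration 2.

Iteration 1:
  x: GS value = (8 - (1)·0.000) / (4) = 2.000;  x ← (1−ω)·0.000 + ω·2.000 = 2.400
  y: GS value = (2 - (3)·2.400) / (7) = -0.743;  y ← (1−ω)·0.000 + ω·-0.743 = -0.892
Iteration 2:
  x: GS value = (8 - (1)·-0.892) / (4) = 2.223;  x ← (1−ω)·2.400 + ω·2.223 = 2.188
  y: GS value = (2 - (3)·2.188) / (7) = -0.652;  y ← (1−ω)·-0.892 + ω·-0.652 = -0.604

(2.188, -0.604)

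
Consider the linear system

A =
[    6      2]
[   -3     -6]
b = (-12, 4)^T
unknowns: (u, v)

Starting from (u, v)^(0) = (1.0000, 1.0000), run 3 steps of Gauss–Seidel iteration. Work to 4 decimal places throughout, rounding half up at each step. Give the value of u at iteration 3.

-2.1389

Iteration 1:
  u = (-12 - (2)·1.0000) / (6) = -2.3333
  v = (4 - (-3)·-2.3333) / (-6) = 0.5000
Iteration 2:
  u = (-12 - (2)·0.5000) / (6) = -2.1667
  v = (4 - (-3)·-2.1667) / (-6) = 0.4167
Iteration 3:
  u = (-12 - (2)·0.4167) / (6) = -2.1389
  v = (4 - (-3)·-2.1389) / (-6) = 0.4028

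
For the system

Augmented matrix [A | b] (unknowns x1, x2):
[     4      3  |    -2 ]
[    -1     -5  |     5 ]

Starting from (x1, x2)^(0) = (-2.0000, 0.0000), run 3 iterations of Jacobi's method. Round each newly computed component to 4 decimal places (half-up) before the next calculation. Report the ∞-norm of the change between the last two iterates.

0.2250

Iteration 1:
  x1 = (-2 - (3)·0.0000) / (4) = -0.5000
  x2 = (5 - (-1)·-2.0000) / (-5) = -0.6000
Iteration 2:
  x1 = (-2 - (3)·-0.6000) / (4) = -0.0500
  x2 = (5 - (-1)·-0.5000) / (-5) = -0.9000
Iteration 3:
  x1 = (-2 - (3)·-0.9000) / (4) = 0.1750
  x2 = (5 - (-1)·-0.0500) / (-5) = -0.9900
Change: (0.2250, -0.0900) → max |·| = 0.2250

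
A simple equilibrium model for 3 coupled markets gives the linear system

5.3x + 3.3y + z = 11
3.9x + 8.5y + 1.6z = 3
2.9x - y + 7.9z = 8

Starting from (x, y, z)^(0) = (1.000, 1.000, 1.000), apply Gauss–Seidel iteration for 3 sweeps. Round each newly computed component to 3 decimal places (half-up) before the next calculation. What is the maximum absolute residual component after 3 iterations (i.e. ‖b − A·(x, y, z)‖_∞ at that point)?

Iteration 1:
  x = (11 - (3.3)·1.000 - (1)·1.000) / (5.3) = 1.264
  y = (3 - (3.9)·1.264 - (1.6)·1.000) / (8.5) = -0.415
  z = (8 - (2.9)·1.264 - (-1)·-0.415) / (7.9) = 0.496
Iteration 2:
  x = (11 - (3.3)·-0.415 - (1)·0.496) / (5.3) = 2.240
  y = (3 - (3.9)·2.240 - (1.6)·0.496) / (8.5) = -0.768
  z = (8 - (2.9)·2.240 - (-1)·-0.768) / (7.9) = 0.093
Iteration 3:
  x = (11 - (3.3)·-0.768 - (1)·0.093) / (5.3) = 2.536
  y = (3 - (3.9)·2.536 - (1.6)·0.093) / (8.5) = -0.828
  z = (8 - (2.9)·2.536 - (-1)·-0.828) / (7.9) = -0.023
Residual b − A·x = (0.315, 0.184, -0.001); ∞-norm = 0.315

0.315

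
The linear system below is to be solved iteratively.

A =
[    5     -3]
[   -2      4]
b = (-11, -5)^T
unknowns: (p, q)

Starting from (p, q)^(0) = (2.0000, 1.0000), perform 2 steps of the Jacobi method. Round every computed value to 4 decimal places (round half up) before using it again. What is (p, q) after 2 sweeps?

(-2.3500, -2.0500)

Iteration 1:
  p = (-11 - (-3)·1.0000) / (5) = -1.6000
  q = (-5 - (-2)·2.0000) / (4) = -0.2500
Iteration 2:
  p = (-11 - (-3)·-0.2500) / (5) = -2.3500
  q = (-5 - (-2)·-1.6000) / (4) = -2.0500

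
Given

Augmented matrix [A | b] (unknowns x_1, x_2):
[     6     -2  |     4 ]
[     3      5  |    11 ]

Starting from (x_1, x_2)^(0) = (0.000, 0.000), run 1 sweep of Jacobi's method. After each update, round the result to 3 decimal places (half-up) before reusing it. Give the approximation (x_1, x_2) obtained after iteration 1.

(0.667, 2.200)

Iteration 1:
  x_1 = (4 - (-2)·0.000) / (6) = 0.667
  x_2 = (11 - (3)·0.000) / (5) = 2.200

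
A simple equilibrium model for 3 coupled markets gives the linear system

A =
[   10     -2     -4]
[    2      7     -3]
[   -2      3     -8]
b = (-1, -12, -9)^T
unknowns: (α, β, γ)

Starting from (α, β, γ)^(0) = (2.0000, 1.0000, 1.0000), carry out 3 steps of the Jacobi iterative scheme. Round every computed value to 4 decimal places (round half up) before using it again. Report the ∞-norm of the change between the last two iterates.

0.3035

Iteration 1:
  α = (-1 - (-2)·1.0000 - (-4)·1.0000) / (10) = 0.5000
  β = (-12 - (2)·2.0000 - (-3)·1.0000) / (7) = -1.8571
  γ = (-9 - (-2)·2.0000 - (3)·1.0000) / (-8) = 1.0000
Iteration 2:
  α = (-1 - (-2)·-1.8571 - (-4)·1.0000) / (10) = -0.0714
  β = (-12 - (2)·0.5000 - (-3)·1.0000) / (7) = -1.4286
  γ = (-9 - (-2)·0.5000 - (3)·-1.8571) / (-8) = 0.3036
Iteration 3:
  α = (-1 - (-2)·-1.4286 - (-4)·0.3036) / (10) = -0.2643
  β = (-12 - (2)·-0.0714 - (-3)·0.3036) / (7) = -1.5638
  γ = (-9 - (-2)·-0.0714 - (3)·-1.4286) / (-8) = 0.6071
Change: (-0.1929, -0.1352, 0.3035) → max |·| = 0.3035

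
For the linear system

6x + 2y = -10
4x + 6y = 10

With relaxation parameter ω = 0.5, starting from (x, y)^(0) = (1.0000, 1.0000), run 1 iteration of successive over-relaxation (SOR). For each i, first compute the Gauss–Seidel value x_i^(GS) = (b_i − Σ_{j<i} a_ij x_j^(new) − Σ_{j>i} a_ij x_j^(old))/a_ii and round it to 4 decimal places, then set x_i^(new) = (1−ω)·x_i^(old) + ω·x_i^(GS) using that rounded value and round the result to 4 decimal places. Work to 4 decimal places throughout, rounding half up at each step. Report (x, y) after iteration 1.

Iteration 1:
  x: GS value = (-10 - (2)·1.0000) / (6) = -2.0000;  x ← (1−ω)·1.0000 + ω·-2.0000 = -0.5000
  y: GS value = (10 - (4)·-0.5000) / (6) = 2.0000;  y ← (1−ω)·1.0000 + ω·2.0000 = 1.5000

(-0.5000, 1.5000)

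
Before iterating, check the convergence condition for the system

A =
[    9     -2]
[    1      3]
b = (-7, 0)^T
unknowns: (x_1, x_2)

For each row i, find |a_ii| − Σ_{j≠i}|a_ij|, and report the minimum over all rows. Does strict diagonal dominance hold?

2

row 1: |9| − (2) = 7
row 2: |3| − (1) = 2
minimum over rows = 2 → strictly diagonally dominant (convergence guaranteed)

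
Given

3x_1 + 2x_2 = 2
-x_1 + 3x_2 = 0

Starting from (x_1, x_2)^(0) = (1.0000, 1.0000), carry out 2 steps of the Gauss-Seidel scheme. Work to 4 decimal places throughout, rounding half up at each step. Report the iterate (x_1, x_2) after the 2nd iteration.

Iteration 1:
  x_1 = (2 - (2)·1.0000) / (3) = 0.0000
  x_2 = (0 - (-1)·0.0000) / (3) = 0.0000
Iteration 2:
  x_1 = (2 - (2)·0.0000) / (3) = 0.6667
  x_2 = (0 - (-1)·0.6667) / (3) = 0.2222

(0.6667, 0.2222)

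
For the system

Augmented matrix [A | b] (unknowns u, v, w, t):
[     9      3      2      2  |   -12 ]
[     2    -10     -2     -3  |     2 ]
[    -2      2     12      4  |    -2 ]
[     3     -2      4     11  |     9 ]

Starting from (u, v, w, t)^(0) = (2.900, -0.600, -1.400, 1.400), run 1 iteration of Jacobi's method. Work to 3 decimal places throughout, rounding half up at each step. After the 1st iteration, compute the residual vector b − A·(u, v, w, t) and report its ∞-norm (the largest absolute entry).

Iteration 1:
  u = (-12 - (3)·-0.600 - (2)·-1.400 - (2)·1.400) / (9) = -1.133
  v = (2 - (2)·2.900 - (-2)·-1.400 - (-3)·1.400) / (-10) = 0.240
  w = (-2 - (-2)·2.900 - (2)·-0.600 - (4)·1.400) / (12) = -0.050
  t = (9 - (3)·2.900 - (-2)·-0.600 - (4)·-1.400) / (11) = 0.427
Residual b − A·x = (-3.277, 7.847, -5.854, 8.382); ∞-norm = 8.382

8.382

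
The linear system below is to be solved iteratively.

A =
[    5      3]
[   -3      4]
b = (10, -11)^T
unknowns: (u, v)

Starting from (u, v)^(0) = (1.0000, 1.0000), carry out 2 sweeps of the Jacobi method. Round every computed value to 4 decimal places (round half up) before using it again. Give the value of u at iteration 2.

Iteration 1:
  u = (10 - (3)·1.0000) / (5) = 1.4000
  v = (-11 - (-3)·1.0000) / (4) = -2.0000
Iteration 2:
  u = (10 - (3)·-2.0000) / (5) = 3.2000
  v = (-11 - (-3)·1.4000) / (4) = -1.7000

3.2000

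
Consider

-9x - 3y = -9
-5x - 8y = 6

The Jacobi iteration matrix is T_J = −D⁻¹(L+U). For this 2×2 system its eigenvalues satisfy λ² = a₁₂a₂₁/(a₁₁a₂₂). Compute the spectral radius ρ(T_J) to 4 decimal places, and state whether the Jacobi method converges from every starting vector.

a₁₂a₂₁/(a₁₁a₂₂) = (-3)·(-5) / ((-9)·(-8)) = 0.208333
ρ = √|0.208333| = √0.208333 = 0.4564
ρ < 1, so Jacobi converges

0.4564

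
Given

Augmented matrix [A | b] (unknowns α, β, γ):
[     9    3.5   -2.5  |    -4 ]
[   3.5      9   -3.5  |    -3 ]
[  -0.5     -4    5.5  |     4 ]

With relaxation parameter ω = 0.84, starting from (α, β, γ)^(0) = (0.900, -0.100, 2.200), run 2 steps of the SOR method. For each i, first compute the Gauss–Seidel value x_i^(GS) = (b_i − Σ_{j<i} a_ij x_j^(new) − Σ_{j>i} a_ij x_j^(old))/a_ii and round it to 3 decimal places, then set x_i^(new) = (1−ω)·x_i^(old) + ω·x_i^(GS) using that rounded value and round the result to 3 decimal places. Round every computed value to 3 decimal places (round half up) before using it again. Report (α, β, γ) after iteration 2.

(-0.151, 0.206, 0.914)

Iteration 1:
  α: GS value = (-4 - (3.5)·-0.100 - (-2.5)·2.200) / (9) = 0.206;  α ← (1−ω)·0.900 + ω·0.206 = 0.317
  β: GS value = (-3 - (3.5)·0.317 - (-3.5)·2.200) / (9) = 0.399;  β ← (1−ω)·-0.100 + ω·0.399 = 0.319
  γ: GS value = (4 - (-0.5)·0.317 - (-4)·0.319) / (5.5) = 0.988;  γ ← (1−ω)·2.200 + ω·0.988 = 1.182
Iteration 2:
  α: GS value = (-4 - (3.5)·0.319 - (-2.5)·1.182) / (9) = -0.240;  α ← (1−ω)·0.317 + ω·-0.240 = -0.151
  β: GS value = (-3 - (3.5)·-0.151 - (-3.5)·1.182) / (9) = 0.185;  β ← (1−ω)·0.319 + ω·0.185 = 0.206
  γ: GS value = (4 - (-0.5)·-0.151 - (-4)·0.206) / (5.5) = 0.863;  γ ← (1−ω)·1.182 + ω·0.863 = 0.914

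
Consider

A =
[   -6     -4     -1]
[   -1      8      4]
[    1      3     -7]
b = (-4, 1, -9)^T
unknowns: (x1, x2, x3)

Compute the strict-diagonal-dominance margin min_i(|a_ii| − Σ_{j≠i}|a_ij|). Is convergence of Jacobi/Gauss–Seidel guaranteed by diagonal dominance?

1

row 1: |-6| − (4+1) = 1
row 2: |8| − (1+4) = 3
row 3: |-7| − (1+3) = 3
minimum over rows = 1 → strictly diagonally dominant (convergence guaranteed)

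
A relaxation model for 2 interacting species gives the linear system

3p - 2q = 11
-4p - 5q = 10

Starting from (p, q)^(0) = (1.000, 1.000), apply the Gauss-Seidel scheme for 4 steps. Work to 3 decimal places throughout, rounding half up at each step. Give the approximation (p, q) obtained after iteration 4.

(1.095, -2.876)

Iteration 1:
  p = (11 - (-2)·1.000) / (3) = 4.333
  q = (10 - (-4)·4.333) / (-5) = -5.466
Iteration 2:
  p = (11 - (-2)·-5.466) / (3) = 0.023
  q = (10 - (-4)·0.023) / (-5) = -2.018
Iteration 3:
  p = (11 - (-2)·-2.018) / (3) = 2.321
  q = (10 - (-4)·2.321) / (-5) = -3.857
Iteration 4:
  p = (11 - (-2)·-3.857) / (3) = 1.095
  q = (10 - (-4)·1.095) / (-5) = -2.876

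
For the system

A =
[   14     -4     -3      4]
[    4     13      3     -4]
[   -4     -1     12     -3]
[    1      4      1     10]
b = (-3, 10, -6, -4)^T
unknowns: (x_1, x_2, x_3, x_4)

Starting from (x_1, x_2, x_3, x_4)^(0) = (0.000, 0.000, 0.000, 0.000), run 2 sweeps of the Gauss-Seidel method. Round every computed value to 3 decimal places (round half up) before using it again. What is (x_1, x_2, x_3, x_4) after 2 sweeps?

(0.106, 0.649, -0.576, -0.613)

Iteration 1:
  x_1 = (-3 - (-4)·0.000 - (-3)·0.000 - (4)·0.000) / (14) = -0.214
  x_2 = (10 - (4)·-0.214 - (3)·0.000 - (-4)·0.000) / (13) = 0.835
  x_3 = (-6 - (-4)·-0.214 - (-1)·0.835 - (-3)·0.000) / (12) = -0.502
  x_4 = (-4 - (1)·-0.214 - (4)·0.835 - (1)·-0.502) / (10) = -0.662
Iteration 2:
  x_1 = (-3 - (-4)·0.835 - (-3)·-0.502 - (4)·-0.662) / (14) = 0.106
  x_2 = (10 - (4)·0.106 - (3)·-0.502 - (-4)·-0.662) / (13) = 0.649
  x_3 = (-6 - (-4)·0.106 - (-1)·0.649 - (-3)·-0.662) / (12) = -0.576
  x_4 = (-4 - (1)·0.106 - (4)·0.649 - (1)·-0.576) / (10) = -0.613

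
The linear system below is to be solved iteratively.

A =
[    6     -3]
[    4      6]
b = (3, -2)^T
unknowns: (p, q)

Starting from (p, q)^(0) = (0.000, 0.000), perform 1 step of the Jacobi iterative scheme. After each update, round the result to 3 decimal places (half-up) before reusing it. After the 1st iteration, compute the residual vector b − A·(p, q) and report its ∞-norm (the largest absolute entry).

2.002

Iteration 1:
  p = (3 - (-3)·0.000) / (6) = 0.500
  q = (-2 - (4)·0.000) / (6) = -0.333
Residual b − A·x = (-0.999, -2.002); ∞-norm = 2.002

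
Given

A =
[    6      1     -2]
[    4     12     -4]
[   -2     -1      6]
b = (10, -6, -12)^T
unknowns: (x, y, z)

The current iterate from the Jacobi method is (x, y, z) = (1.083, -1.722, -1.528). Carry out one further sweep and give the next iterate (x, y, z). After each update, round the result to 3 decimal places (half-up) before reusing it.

(1.444, -1.370, -1.926)

One sweep:
  x = (10 - (1)·-1.722 - (-2)·-1.528) / (6) = 1.444
  y = (-6 - (4)·1.083 - (-4)·-1.528) / (12) = -1.370
  z = (-12 - (-2)·1.083 - (-1)·-1.722) / (6) = -1.926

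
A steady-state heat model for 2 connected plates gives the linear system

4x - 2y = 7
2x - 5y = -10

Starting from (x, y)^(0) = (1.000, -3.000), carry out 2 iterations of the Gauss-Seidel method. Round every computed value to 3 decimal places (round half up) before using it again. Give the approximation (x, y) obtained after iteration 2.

Iteration 1:
  x = (7 - (-2)·-3.000) / (4) = 0.250
  y = (-10 - (2)·0.250) / (-5) = 2.100
Iteration 2:
  x = (7 - (-2)·2.100) / (4) = 2.800
  y = (-10 - (2)·2.800) / (-5) = 3.120

(2.800, 3.120)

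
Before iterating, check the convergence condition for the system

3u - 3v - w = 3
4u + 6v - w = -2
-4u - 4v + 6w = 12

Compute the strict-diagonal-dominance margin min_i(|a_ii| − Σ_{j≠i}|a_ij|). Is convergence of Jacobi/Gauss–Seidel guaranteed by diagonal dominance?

-2

row 1: |3| − (3+1) = -1
row 2: |6| − (4+1) = 1
row 3: |6| − (4+4) = -2
minimum over rows = -2 → not strictly diagonally dominant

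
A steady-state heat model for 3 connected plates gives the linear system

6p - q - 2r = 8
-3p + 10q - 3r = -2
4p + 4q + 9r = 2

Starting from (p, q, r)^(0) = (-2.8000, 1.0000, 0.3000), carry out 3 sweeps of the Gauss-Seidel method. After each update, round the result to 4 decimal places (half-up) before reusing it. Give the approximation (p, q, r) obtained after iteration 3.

Iteration 1:
  p = (8 - (-1)·1.0000 - (-2)·0.3000) / (6) = 1.6000
  q = (-2 - (-3)·1.6000 - (-3)·0.3000) / (10) = 0.3700
  r = (2 - (4)·1.6000 - (4)·0.3700) / (9) = -0.6533
Iteration 2:
  p = (8 - (-1)·0.3700 - (-2)·-0.6533) / (6) = 1.1772
  q = (-2 - (-3)·1.1772 - (-3)·-0.6533) / (10) = -0.0428
  r = (2 - (4)·1.1772 - (4)·-0.0428) / (9) = -0.2820
Iteration 3:
  p = (8 - (-1)·-0.0428 - (-2)·-0.2820) / (6) = 1.2322
  q = (-2 - (-3)·1.2322 - (-3)·-0.2820) / (10) = 0.0851
  r = (2 - (4)·1.2322 - (4)·0.0851) / (9) = -0.3632

(1.2322, 0.0851, -0.3632)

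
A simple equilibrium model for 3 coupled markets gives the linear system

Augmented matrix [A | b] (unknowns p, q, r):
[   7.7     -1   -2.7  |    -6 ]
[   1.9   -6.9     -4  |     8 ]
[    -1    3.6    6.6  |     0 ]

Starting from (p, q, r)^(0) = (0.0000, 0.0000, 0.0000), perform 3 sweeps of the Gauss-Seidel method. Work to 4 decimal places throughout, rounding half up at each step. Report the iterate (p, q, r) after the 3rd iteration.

Iteration 1:
  p = (-6 - (-1)·0.0000 - (-2.7)·0.0000) / (7.7) = -0.7792
  q = (8 - (1.9)·-0.7792 - (-4)·0.0000) / (-6.9) = -1.3740
  r = (0 - (-1)·-0.7792 - (3.6)·-1.3740) / (6.6) = 0.6314
Iteration 2:
  p = (-6 - (-1)·-1.3740 - (-2.7)·0.6314) / (7.7) = -0.7363
  q = (8 - (1.9)·-0.7363 - (-4)·0.6314) / (-6.9) = -1.7282
  r = (0 - (-1)·-0.7363 - (3.6)·-1.7282) / (6.6) = 0.8311
Iteration 3:
  p = (-6 - (-1)·-1.7282 - (-2.7)·0.8311) / (7.7) = -0.7122
  q = (8 - (1.9)·-0.7122 - (-4)·0.8311) / (-6.9) = -1.8373
  r = (0 - (-1)·-0.7122 - (3.6)·-1.8373) / (6.6) = 0.8943

(-0.7122, -1.8373, 0.8943)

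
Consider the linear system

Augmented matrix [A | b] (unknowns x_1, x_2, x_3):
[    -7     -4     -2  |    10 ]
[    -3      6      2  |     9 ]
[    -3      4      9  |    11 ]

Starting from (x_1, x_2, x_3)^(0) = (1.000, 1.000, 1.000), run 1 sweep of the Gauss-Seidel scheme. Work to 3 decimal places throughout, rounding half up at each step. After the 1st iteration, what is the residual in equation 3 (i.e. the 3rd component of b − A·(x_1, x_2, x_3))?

-0.004

Iteration 1:
  x_1 = (10 - (-4)·1.000 - (-2)·1.000) / (-7) = -2.286
  x_2 = (9 - (-3)·-2.286 - (2)·1.000) / (6) = 0.024
  x_3 = (11 - (-3)·-2.286 - (4)·0.024) / (9) = 0.450
Residual b − A·x = (-5.006, 1.098, -0.004)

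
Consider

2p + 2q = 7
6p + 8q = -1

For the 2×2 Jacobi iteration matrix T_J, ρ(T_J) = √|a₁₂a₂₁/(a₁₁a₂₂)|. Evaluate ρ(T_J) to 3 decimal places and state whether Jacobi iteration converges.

a₁₂a₂₁/(a₁₁a₂₂) = (2)·(6) / ((2)·(8)) = 0.750000
ρ = √|0.750000| = √0.750000 = 0.866
ρ < 1, so Jacobi converges

0.866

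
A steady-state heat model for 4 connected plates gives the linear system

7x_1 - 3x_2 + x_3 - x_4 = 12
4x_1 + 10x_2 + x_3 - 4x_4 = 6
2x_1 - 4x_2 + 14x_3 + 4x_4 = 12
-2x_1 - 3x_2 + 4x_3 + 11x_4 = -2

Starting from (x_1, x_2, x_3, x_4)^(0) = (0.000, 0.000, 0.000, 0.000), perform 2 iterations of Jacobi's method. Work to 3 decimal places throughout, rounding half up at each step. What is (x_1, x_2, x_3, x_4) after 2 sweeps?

(1.823, -0.244, 0.836, -0.018)

Iteration 1:
  x_1 = (12 - (-3)·0.000 - (1)·0.000 - (-1)·0.000) / (7) = 1.714
  x_2 = (6 - (4)·0.000 - (1)·0.000 - (-4)·0.000) / (10) = 0.600
  x_3 = (12 - (2)·0.000 - (-4)·0.000 - (4)·0.000) / (14) = 0.857
  x_4 = (-2 - (-2)·0.000 - (-3)·0.000 - (4)·0.000) / (11) = -0.182
Iteration 2:
  x_1 = (12 - (-3)·0.600 - (1)·0.857 - (-1)·-0.182) / (7) = 1.823
  x_2 = (6 - (4)·1.714 - (1)·0.857 - (-4)·-0.182) / (10) = -0.244
  x_3 = (12 - (2)·1.714 - (-4)·0.600 - (4)·-0.182) / (14) = 0.836
  x_4 = (-2 - (-2)·1.714 - (-3)·0.600 - (4)·0.857) / (11) = -0.018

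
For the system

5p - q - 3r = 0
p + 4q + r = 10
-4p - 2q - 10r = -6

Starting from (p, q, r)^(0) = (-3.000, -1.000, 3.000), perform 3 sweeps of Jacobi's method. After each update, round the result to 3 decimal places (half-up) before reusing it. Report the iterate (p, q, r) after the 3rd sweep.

(-0.004, 2.210, -0.400)

Iteration 1:
  p = (0 - (-1)·-1.000 - (-3)·3.000) / (5) = 1.600
  q = (10 - (1)·-3.000 - (1)·3.000) / (4) = 2.500
  r = (-6 - (-4)·-3.000 - (-2)·-1.000) / (-10) = 2.000
Iteration 2:
  p = (0 - (-1)·2.500 - (-3)·2.000) / (5) = 1.700
  q = (10 - (1)·1.600 - (1)·2.000) / (4) = 1.600
  r = (-6 - (-4)·1.600 - (-2)·2.500) / (-10) = -0.540
Iteration 3:
  p = (0 - (-1)·1.600 - (-3)·-0.540) / (5) = -0.004
  q = (10 - (1)·1.700 - (1)·-0.540) / (4) = 2.210
  r = (-6 - (-4)·1.700 - (-2)·1.600) / (-10) = -0.400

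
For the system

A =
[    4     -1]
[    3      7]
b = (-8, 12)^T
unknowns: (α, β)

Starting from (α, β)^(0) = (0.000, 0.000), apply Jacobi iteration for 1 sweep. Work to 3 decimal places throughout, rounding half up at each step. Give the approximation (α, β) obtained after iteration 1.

Iteration 1:
  α = (-8 - (-1)·0.000) / (4) = -2.000
  β = (12 - (3)·0.000) / (7) = 1.714

(-2.000, 1.714)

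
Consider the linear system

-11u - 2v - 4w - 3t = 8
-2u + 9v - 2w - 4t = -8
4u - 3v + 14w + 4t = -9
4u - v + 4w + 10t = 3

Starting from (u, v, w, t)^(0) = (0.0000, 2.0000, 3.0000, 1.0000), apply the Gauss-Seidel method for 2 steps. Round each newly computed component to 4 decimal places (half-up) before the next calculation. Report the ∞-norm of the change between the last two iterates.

1.5207

Iteration 1:
  u = (8 - (-2)·2.0000 - (-4)·3.0000 - (-3)·1.0000) / (-11) = -2.4545
  v = (-8 - (-2)·-2.4545 - (-2)·3.0000 - (-4)·1.0000) / (9) = -0.3232
  w = (-9 - (4)·-2.4545 - (-3)·-0.3232 - (4)·1.0000) / (14) = -0.2965
  t = (3 - (4)·-2.4545 - (-1)·-0.3232 - (4)·-0.2965) / (10) = 1.3681
Iteration 2:
  u = (8 - (-2)·-0.3232 - (-4)·-0.2965 - (-3)·1.3681) / (-11) = -0.9338
  v = (-8 - (-2)·-0.9338 - (-2)·-0.2965 - (-4)·1.3681) / (9) = -0.5542
  w = (-9 - (4)·-0.9338 - (-3)·-0.5542 - (4)·1.3681) / (14) = -0.8857
  t = (3 - (4)·-0.9338 - (-1)·-0.5542 - (4)·-0.8857) / (10) = 0.9724
Change: (1.5207, -0.2310, -0.5892, -0.3957) → max |·| = 1.5207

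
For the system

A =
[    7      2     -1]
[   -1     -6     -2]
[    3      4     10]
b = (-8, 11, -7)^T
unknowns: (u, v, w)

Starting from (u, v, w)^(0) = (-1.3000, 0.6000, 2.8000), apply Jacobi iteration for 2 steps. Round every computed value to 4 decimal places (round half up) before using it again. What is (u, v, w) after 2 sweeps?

Iteration 1:
  u = (-8 - (2)·0.6000 - (-1)·2.8000) / (7) = -0.9143
  v = (11 - (-1)·-1.3000 - (-2)·2.8000) / (-6) = -2.5500
  w = (-7 - (3)·-1.3000 - (4)·0.6000) / (10) = -0.5500
Iteration 2:
  u = (-8 - (2)·-2.5500 - (-1)·-0.5500) / (7) = -0.4929
  v = (11 - (-1)·-0.9143 - (-2)·-0.5500) / (-6) = -1.4976
  w = (-7 - (3)·-0.9143 - (4)·-2.5500) / (10) = 0.5943

(-0.4929, -1.4976, 0.5943)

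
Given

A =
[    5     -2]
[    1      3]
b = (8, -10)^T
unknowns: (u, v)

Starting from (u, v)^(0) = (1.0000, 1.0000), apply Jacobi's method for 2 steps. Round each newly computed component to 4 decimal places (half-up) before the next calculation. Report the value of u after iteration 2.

Iteration 1:
  u = (8 - (-2)·1.0000) / (5) = 2.0000
  v = (-10 - (1)·1.0000) / (3) = -3.6667
Iteration 2:
  u = (8 - (-2)·-3.6667) / (5) = 0.1333
  v = (-10 - (1)·2.0000) / (3) = -4.0000

0.1333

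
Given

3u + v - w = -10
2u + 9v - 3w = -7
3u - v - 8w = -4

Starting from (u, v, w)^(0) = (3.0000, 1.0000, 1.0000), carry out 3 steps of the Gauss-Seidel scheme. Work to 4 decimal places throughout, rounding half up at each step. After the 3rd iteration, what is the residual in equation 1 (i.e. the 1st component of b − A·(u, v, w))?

Iteration 1:
  u = (-10 - (1)·1.0000 - (-1)·1.0000) / (3) = -3.3333
  v = (-7 - (2)·-3.3333 - (-3)·1.0000) / (9) = 0.2963
  w = (-4 - (3)·-3.3333 - (-1)·0.2963) / (-8) = -0.7870
Iteration 2:
  u = (-10 - (1)·0.2963 - (-1)·-0.7870) / (3) = -3.6944
  v = (-7 - (2)·-3.6944 - (-3)·-0.7870) / (9) = -0.2191
  w = (-4 - (3)·-3.6944 - (-1)·-0.2191) / (-8) = -0.8580
Iteration 3:
  u = (-10 - (1)·-0.2191 - (-1)·-0.8580) / (3) = -3.5463
  v = (-7 - (2)·-3.5463 - (-3)·-0.8580) / (9) = -0.2757
  w = (-4 - (3)·-3.5463 - (-1)·-0.2757) / (-8) = -0.7954
Residual b − A·x = (0.1192, 0.1877, 0.0000)

0.1192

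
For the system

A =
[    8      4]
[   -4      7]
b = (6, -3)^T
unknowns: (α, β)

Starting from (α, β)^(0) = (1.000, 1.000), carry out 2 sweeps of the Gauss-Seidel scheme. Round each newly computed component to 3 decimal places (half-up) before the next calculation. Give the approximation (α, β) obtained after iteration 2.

Iteration 1:
  α = (6 - (4)·1.000) / (8) = 0.250
  β = (-3 - (-4)·0.250) / (7) = -0.286
Iteration 2:
  α = (6 - (4)·-0.286) / (8) = 0.893
  β = (-3 - (-4)·0.893) / (7) = 0.082

(0.893, 0.082)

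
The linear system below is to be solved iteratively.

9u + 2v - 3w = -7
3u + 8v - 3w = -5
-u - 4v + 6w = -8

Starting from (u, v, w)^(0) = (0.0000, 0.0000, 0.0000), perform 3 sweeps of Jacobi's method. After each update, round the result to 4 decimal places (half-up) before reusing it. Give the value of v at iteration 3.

-0.9236

Iteration 1:
  u = (-7 - (2)·0.0000 - (-3)·0.0000) / (9) = -0.7778
  v = (-5 - (3)·0.0000 - (-3)·0.0000) / (8) = -0.6250
  w = (-8 - (-1)·0.0000 - (-4)·0.0000) / (6) = -1.3333
Iteration 2:
  u = (-7 - (2)·-0.6250 - (-3)·-1.3333) / (9) = -1.0833
  v = (-5 - (3)·-0.7778 - (-3)·-1.3333) / (8) = -0.8333
  w = (-8 - (-1)·-0.7778 - (-4)·-0.6250) / (6) = -1.8796
Iteration 3:
  u = (-7 - (2)·-0.8333 - (-3)·-1.8796) / (9) = -1.2191
  v = (-5 - (3)·-1.0833 - (-3)·-1.8796) / (8) = -0.9236
  w = (-8 - (-1)·-1.0833 - (-4)·-0.8333) / (6) = -2.0694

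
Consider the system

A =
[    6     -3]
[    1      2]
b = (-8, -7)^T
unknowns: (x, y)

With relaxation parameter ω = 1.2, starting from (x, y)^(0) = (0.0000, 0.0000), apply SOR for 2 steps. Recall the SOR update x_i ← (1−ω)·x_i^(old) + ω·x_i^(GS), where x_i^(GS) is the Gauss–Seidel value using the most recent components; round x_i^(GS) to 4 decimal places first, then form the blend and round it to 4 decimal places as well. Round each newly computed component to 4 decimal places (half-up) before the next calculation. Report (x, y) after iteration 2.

(-3.2240, -1.6176)

Iteration 1:
  x: GS value = (-8 - (-3)·0.0000) / (6) = -1.3333;  x ← (1−ω)·0.0000 + ω·-1.3333 = -1.6000
  y: GS value = (-7 - (1)·-1.6000) / (2) = -2.7000;  y ← (1−ω)·0.0000 + ω·-2.7000 = -3.2400
Iteration 2:
  x: GS value = (-8 - (-3)·-3.2400) / (6) = -2.9533;  x ← (1−ω)·-1.6000 + ω·-2.9533 = -3.2240
  y: GS value = (-7 - (1)·-3.2240) / (2) = -1.8880;  y ← (1−ω)·-3.2400 + ω·-1.8880 = -1.6176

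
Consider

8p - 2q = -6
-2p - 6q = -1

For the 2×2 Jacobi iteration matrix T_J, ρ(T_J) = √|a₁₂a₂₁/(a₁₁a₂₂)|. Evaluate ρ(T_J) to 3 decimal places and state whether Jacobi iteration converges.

0.289

a₁₂a₂₁/(a₁₁a₂₂) = (-2)·(-2) / ((8)·(-6)) = -0.083333
ρ = √|-0.083333| = √0.083333 = 0.289
ρ < 1, so Jacobi converges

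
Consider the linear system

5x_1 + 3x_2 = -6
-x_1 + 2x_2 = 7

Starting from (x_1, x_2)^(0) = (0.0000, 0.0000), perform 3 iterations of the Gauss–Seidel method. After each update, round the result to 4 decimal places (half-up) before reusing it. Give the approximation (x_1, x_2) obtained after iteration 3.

Iteration 1:
  x_1 = (-6 - (3)·0.0000) / (5) = -1.2000
  x_2 = (7 - (-1)·-1.2000) / (2) = 2.9000
Iteration 2:
  x_1 = (-6 - (3)·2.9000) / (5) = -2.9400
  x_2 = (7 - (-1)·-2.9400) / (2) = 2.0300
Iteration 3:
  x_1 = (-6 - (3)·2.0300) / (5) = -2.4180
  x_2 = (7 - (-1)·-2.4180) / (2) = 2.2910

(-2.4180, 2.2910)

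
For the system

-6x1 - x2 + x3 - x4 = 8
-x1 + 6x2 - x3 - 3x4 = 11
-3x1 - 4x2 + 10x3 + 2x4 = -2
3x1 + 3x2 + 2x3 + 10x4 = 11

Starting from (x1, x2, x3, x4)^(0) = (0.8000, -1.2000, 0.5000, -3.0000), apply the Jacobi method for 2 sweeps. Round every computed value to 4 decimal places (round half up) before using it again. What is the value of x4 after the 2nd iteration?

Iteration 1:
  x1 = (8 - (-1)·-1.2000 - (1)·0.5000 - (-1)·-3.0000) / (-6) = -0.5500
  x2 = (11 - (-1)·0.8000 - (-1)·0.5000 - (-3)·-3.0000) / (6) = 0.5500
  x3 = (-2 - (-3)·0.8000 - (-4)·-1.2000 - (2)·-3.0000) / (10) = 0.1600
  x4 = (11 - (3)·0.8000 - (3)·-1.2000 - (2)·0.5000) / (10) = 1.1200
Iteration 2:
  x1 = (8 - (-1)·0.5500 - (1)·0.1600 - (-1)·1.1200) / (-6) = -1.5850
  x2 = (11 - (-1)·-0.5500 - (-1)·0.1600 - (-3)·1.1200) / (6) = 2.3283
  x3 = (-2 - (-3)·-0.5500 - (-4)·0.5500 - (2)·1.1200) / (10) = -0.3690
  x4 = (11 - (3)·-0.5500 - (3)·0.5500 - (2)·0.1600) / (10) = 1.0680

1.0680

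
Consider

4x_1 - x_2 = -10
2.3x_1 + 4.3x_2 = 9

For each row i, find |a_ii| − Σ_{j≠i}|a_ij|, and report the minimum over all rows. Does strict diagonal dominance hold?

2

row 1: |4| − (1) = 3
row 2: |4.3| − (2.3) = 2
minimum over rows = 2 → strictly diagonally dominant (convergence guaranteed)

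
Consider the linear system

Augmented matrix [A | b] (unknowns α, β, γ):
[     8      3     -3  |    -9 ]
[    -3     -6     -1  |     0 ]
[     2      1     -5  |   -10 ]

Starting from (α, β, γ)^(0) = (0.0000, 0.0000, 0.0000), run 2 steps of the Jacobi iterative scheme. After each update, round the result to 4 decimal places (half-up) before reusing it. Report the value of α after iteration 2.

Iteration 1:
  α = (-9 - (3)·0.0000 - (-3)·0.0000) / (8) = -1.1250
  β = (0 - (-3)·0.0000 - (-1)·0.0000) / (-6) = 0.0000
  γ = (-10 - (2)·0.0000 - (1)·0.0000) / (-5) = 2.0000
Iteration 2:
  α = (-9 - (3)·0.0000 - (-3)·2.0000) / (8) = -0.3750
  β = (0 - (-3)·-1.1250 - (-1)·2.0000) / (-6) = 0.2292
  γ = (-10 - (2)·-1.1250 - (1)·0.0000) / (-5) = 1.5500

-0.3750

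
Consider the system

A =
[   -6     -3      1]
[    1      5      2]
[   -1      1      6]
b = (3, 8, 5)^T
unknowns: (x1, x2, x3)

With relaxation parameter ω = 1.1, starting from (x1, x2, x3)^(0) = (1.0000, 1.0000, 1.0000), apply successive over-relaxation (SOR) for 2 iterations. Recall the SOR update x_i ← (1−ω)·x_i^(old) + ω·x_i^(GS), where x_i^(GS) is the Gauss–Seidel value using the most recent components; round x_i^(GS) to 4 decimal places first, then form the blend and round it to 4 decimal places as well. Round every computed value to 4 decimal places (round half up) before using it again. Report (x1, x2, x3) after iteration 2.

Iteration 1:
  x1: GS value = (3 - (-3)·1.0000 - (1)·1.0000) / (-6) = -0.8333;  x1 ← (1−ω)·1.0000 + ω·-0.8333 = -1.0166
  x2: GS value = (8 - (1)·-1.0166 - (2)·1.0000) / (5) = 1.4033;  x2 ← (1−ω)·1.0000 + ω·1.4033 = 1.4436
  x3: GS value = (5 - (-1)·-1.0166 - (1)·1.4436) / (6) = 0.4233;  x3 ← (1−ω)·1.0000 + ω·0.4233 = 0.3656
Iteration 2:
  x1: GS value = (3 - (-3)·1.4436 - (1)·0.3656) / (-6) = -1.1609;  x1 ← (1−ω)·-1.0166 + ω·-1.1609 = -1.1753
  x2: GS value = (8 - (1)·-1.1753 - (2)·0.3656) / (5) = 1.6888;  x2 ← (1−ω)·1.4436 + ω·1.6888 = 1.7133
  x3: GS value = (5 - (-1)·-1.1753 - (1)·1.7133) / (6) = 0.3519;  x3 ← (1−ω)·0.3656 + ω·0.3519 = 0.3505

(-1.1753, 1.7133, 0.3505)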